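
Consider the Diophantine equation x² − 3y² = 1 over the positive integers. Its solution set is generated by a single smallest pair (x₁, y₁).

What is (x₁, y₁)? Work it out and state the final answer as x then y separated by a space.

2 1

d=3: √d = [1; 1,2] (ℓ=2, even), read p_1/q_1
a_0=1:  p_0=1·1+0=1,  q_0=1·0+1=1
a_1=1:  p_1=1·1+1=2,  q_1=1·1+0=1
(x₁, y₁) = (2, 1);  2² − 3·1² = 1 ✓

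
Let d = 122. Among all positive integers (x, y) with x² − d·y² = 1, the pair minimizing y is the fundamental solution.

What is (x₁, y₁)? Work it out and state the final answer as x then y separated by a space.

√122 = [11; 22, …], period ℓ=1 (odd) → k=1
i=0: a=11 ⇒ p=11, q=1
i=1: a=22 ⇒ p=243, q=22
fundamental: x₁=243, y₁=22  (since 59049 − 122·484 = 1)

243 22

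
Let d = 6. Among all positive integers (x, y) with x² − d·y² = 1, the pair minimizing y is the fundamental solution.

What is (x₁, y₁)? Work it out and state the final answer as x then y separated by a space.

d=6: √d = [2; 2,4] (ℓ=2, even), read p_1/q_1
step 0: (2, 1)  from 2·(1,0) + (0,1)
step 1: (5, 2)  from 2·(2,1) + (1,0)
→ (5, 2).  Check: 5²=25, 6·2²=24, difference 1.

5 2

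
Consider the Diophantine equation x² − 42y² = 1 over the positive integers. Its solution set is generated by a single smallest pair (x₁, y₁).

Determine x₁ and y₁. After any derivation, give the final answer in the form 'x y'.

13 2

√42 = [6; 2,12, …], period ℓ=2 (even) → k=1
i=0: a=6 ⇒ p=6, q=1
i=1: a=2 ⇒ p=13, q=2
→ (13, 2).  Check: 13²=169, 42·2²=168, difference 1.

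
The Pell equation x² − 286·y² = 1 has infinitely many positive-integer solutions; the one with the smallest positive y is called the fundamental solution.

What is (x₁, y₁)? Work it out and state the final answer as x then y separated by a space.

561835 33222

√286 → a₀=16, period (1,10,3,3,2,3,3,10,1,32); ℓ=10 even so k=9
a_0=16:  p_0=16·1+0=16,  q_0=16·0+1=1
a_1=1:  p_1=1·16+1=17,  q_1=1·1+0=1
a_2=10:  p_2=10·17+16=186,  q_2=10·1+1=11
a_3=3:  p_3=3·186+17=575,  q_3=3·11+1=34
…
a_5=2:  p_5=2·1911+575=4397,  q_5=2·113+34=260
…
a_8=10:  p_8=10·49703+15102=512132,  q_8=10·2939+893=30283
a_9=1:  p_9=1·512132+49703=561835,  q_9=1·30283+2939=33222
→ (561835, 33222).  Check: 561835²=315658567225, 286·33222²=315658567224, difference 1.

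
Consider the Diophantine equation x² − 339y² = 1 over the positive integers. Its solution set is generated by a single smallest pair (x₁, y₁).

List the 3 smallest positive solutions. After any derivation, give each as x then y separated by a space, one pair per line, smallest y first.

[18; 2,2,2,1,17,1,2,2,2,36] for √339; ℓ=10 ⇒ convergent index 9
step 0: (18, 1)  from 18·(1,0) + (0,1)
step 1: (37, 2)  from 2·(18,1) + (1,0)
step 2: (92, 5)  from 2·(37,2) + (18,1)
step 3: (221, 12)  from 2·(92,5) + (37,2)
step 4: (313, 17)  from 1·(221,12) + (92,5)
step 5: (5542, 301)  from 17·(313,17) + (221,12)
step 6: (5855, 318)  from 1·(5542,301) + (313,17)
step 7: (17252, 937)  from 2·(5855,318) + (5542,301)
step 8: (40359, 2192)  from 2·(17252,937) + (5855,318)
step 9: (97970, 5321)  from 2·(40359,2192) + (17252,937)
(x₁, y₁) = (97970, 5321);  97970² − 339·5321² = 1 ✓
(x_2, y_2) = (97970·97970 + 339·5321·5321, 97970·5321 + 5321·97970) = (19196241799, 1042596740)
(x_3, y_3) = (97970·19196241799 + 339·5321·1042596740, 97970·1042596740 + 5321·19196241799) = (3761311617998090, 204286405230279)

97970 5321
19196241799 1042596740
3761311617998090 204286405230279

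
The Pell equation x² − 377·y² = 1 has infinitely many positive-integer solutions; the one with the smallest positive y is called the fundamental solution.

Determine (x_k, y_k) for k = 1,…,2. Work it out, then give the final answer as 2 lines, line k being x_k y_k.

233 12
108577 5592

√377 → a₀=19, period (2,2,2,38); ℓ=4 even so k=3
a_0=19:  p_0=19·1+0=19,  q_0=19·0+1=1
a_1=2:  p_1=2·19+1=39,  q_1=2·1+0=2
a_2=2:  p_2=2·39+19=97,  q_2=2·2+1=5
a_3=2:  p_3=2·97+39=233,  q_3=2·5+2=12
→ (233, 12).  Check: 233²=54289, 377·12²=54288, difference 1.
k=2:  x_2 = 233·233+377·12·12 = 108577,  y_2 = 233·12+12·233 = 5592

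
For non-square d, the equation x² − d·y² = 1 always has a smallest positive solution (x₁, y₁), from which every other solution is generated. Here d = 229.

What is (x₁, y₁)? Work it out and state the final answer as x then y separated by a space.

5848201 386460

√229 = [15; 7,1,1,7,30, …], period ℓ=5 (odd) → k=9
k=0  a_k=15  p_k/q_k = 15/1
k=1  a_k=7  p_k/q_k = 106/7
k=2  a_k=1  p_k/q_k = 121/8
k=3  a_k=1  p_k/q_k = 227/15
…
k=8  a_k=1  p_k/q_k = 776325/51301
k=9  a_k=7  p_k/q_k = 5848201/386460
(x₁, y₁) = (5848201, 386460);  5848201² − 229·386460² = 1 ✓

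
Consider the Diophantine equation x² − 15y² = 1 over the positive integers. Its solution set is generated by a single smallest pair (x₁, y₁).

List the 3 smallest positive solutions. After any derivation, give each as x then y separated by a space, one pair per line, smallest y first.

√15 → a₀=3, period (1,6); ℓ=2 even so k=1
k=0  a_k=3  p_k/q_k = 3/1
k=1  a_k=1  p_k/q_k = 4/1
→ (4, 1).  Check: 4²=16, 15·1²=15, difference 1.
k=2:  x_2 = 4·4+15·1·1 = 31,  y_2 = 4·1+1·4 = 8
k=3:  x_3 = 4·31+15·1·8 = 244,  y_3 = 4·8+1·31 = 63

4 1
31 8
244 63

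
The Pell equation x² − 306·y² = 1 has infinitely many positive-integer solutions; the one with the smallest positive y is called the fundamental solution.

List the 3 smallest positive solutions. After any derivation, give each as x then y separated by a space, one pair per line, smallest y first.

d=306: √d = [17; 2,34] (ℓ=2, even), read p_1/q_1
i=0: a=17 ⇒ p=17, q=1
i=1: a=2 ⇒ p=35, q=2
fundamental: x₁=35, y₁=2  (since 1225 − 306·4 = 1)
n=2: (35,2)∘(35,2) = (35·35+306·2·2, 35·2+2·35) = (2449,140)
n=3: (2449,140)∘(35,2) = (35·2449+306·2·140, 35·140+2·2449) = (171395,9798)

35 2
2449 140
171395 9798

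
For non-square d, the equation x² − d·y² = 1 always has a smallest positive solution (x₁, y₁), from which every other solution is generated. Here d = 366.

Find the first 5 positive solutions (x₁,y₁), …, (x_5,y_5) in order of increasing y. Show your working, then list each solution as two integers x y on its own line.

907925 47458
1648655611249 86176609300
2993711291685588725 156483795997357542
5436130649005627630680001 284151100961715516031400
9871197838993875221878594227125 515975776681174635989620332458

√366 = [19; 7,1,1,1,2,12,2,1,1,1,7,38, …], period ℓ=12 (even) → k=11
i=0: a=19 ⇒ p=19, q=1
…
i=10: a=1 ⇒ p=119053, q=6223
i=11: a=7 ⇒ p=907925, q=47458
→ (907925, 47458).  Check: 907925²=824327805625, 366·47458²=824327805624, difference 1.
(907925+47458√366)^2 = 1648655611249 + 86176609300√366
(907925+47458√366)^3 = 2993711291685588725 + 156483795997357542√366
(907925+47458√366)^4 = 5436130649005627630680001 + 284151100961715516031400√366
(907925+47458√366)^5 = 9871197838993875221878594227125 + 515975776681174635989620332458√366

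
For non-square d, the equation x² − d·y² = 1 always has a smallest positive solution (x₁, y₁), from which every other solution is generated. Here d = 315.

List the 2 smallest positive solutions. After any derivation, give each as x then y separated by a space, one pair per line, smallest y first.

√315 = [17; 1,2,1,34, …], period ℓ=4 (even) → k=3
k=0  a_k=17  p_k/q_k = 17/1
…
k=2  a_k=2  p_k/q_k = 53/3
k=3  a_k=1  p_k/q_k = 71/4
fundamental: x₁=71, y₁=4  (since 5041 − 315·16 = 1)
(71+4√315)^2 = 10081 + 568√315

71 4
10081 568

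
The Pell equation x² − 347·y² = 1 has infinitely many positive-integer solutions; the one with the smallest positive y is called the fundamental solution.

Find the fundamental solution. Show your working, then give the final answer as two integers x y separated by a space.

641602 34443

√347 → a₀=18, period (1,1,1,2,4,…,1,1,36); ℓ=14 even so k=13
a_0=18:  p_0=18·1+0=18,  q_0=18·0+1=1
…
a_2=1:  p_2=1·19+18=37,  q_2=1·1+1=2
a_3=1:  p_3=1·37+19=56,  q_3=1·2+1=3
…
a_5=4:  p_5=4·149+56=652,  q_5=4·8+3=35
a_6=1:  p_6=1·652+149=801,  q_6=1·35+8=43
a_7=17:  p_7=17·801+652=14269,  q_7=17·43+35=766
…
a_9=4:  p_9=4·15070+14269=74549,  q_9=4·809+766=4002
…
a_12=1:  p_12=1·238717+164168=402885,  q_12=1·12815+8813=21628
a_13=1:  p_13=1·402885+238717=641602,  q_13=1·21628+12815=34443
→ (641602, 34443).  Check: 641602²=411653126404, 347·34443²=411653126403, difference 1.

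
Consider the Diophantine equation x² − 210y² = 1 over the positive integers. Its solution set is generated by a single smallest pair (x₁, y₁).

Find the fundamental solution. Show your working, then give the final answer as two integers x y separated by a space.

√210 → a₀=14, period (2,28); ℓ=2 even so k=1
i=0: a=14 ⇒ p=14, q=1
i=1: a=2 ⇒ p=29, q=2
(x₁, y₁) = (29, 2);  29² − 210·2² = 1 ✓

29 2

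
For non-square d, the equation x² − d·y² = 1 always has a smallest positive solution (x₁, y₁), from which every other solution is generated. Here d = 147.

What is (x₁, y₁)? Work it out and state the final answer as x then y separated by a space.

97 8

d=147: √d = [12; 8,24] (ℓ=2, even), read p_1/q_1
k=0  a_k=12  p_k/q_k = 12/1
k=1  a_k=8  p_k/q_k = 97/8
(x₁, y₁) = (97, 8);  97² − 147·8² = 1 ✓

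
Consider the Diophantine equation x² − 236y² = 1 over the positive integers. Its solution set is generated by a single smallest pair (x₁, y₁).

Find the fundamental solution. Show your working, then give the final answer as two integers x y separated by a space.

[15; 2,1,3,5,1,6,1,5,3,1,2,30] for √236; ℓ=12 ⇒ convergent index 11
i=0: a=15 ⇒ p=15, q=1
i=1: a=2 ⇒ p=31, q=2
i=2: a=1 ⇒ p=46, q=3
i=3: a=3 ⇒ p=169, q=11
…
i=7: a=1 ⇒ p=8311, q=541
…
i=10: a=1 ⇒ p=203535, q=13249
i=11: a=2 ⇒ p=561799, q=36570
fundamental: x₁=561799, y₁=36570  (since 315618116401 − 236·1337364900 = 1)

561799 36570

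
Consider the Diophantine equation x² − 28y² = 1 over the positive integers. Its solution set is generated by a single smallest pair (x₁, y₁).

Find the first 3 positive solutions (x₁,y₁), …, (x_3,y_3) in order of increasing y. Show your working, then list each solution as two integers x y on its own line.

127 24
32257 6096
8193151 1548360

[5; 3,2,3,10] for √28; ℓ=4 ⇒ convergent index 3
i=0: a=5 ⇒ p=5, q=1
…
i=2: a=2 ⇒ p=37, q=7
i=3: a=3 ⇒ p=127, q=24
(x₁, y₁) = (127, 24);  127² − 28·24² = 1 ✓
(127+24√28)^2 = 32257 + 6096√28
(127+24√28)^3 = 8193151 + 1548360√28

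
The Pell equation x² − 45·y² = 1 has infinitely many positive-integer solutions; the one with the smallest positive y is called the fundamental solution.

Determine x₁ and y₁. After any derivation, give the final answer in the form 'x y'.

161 24

d=45: √d = [6; 1,2,2,2,1,12] (ℓ=6, even), read p_5/q_5
k=0  a_k=6  p_k/q_k = 6/1
k=1  a_k=1  p_k/q_k = 7/1
…
k=4  a_k=2  p_k/q_k = 114/17
k=5  a_k=1  p_k/q_k = 161/24
fundamental: x₁=161, y₁=24  (since 25921 − 45·576 = 1)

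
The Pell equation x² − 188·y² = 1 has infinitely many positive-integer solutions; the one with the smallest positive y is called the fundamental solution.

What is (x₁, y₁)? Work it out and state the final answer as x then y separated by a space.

√188 → a₀=13, period (1,2,2,6,2,2,1,26); ℓ=8 even so k=7
k=0  a_k=13  p_k/q_k = 13/1
…
k=3  a_k=2  p_k/q_k = 96/7
…
k=5  a_k=2  p_k/q_k = 1330/97
k=6  a_k=2  p_k/q_k = 3277/239
k=7  a_k=1  p_k/q_k = 4607/336
→ (4607, 336).  Check: 4607²=21224449, 188·336²=21224448, difference 1.

4607 336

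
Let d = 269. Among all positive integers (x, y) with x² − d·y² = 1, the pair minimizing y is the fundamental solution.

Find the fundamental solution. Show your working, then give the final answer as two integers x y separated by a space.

13449 820

d=269: √d = [16; 2,2,32] (ℓ=3, odd), read p_5/q_5
k=0  a_k=16  p_k/q_k = 16/1
…
k=4  a_k=2  p_k/q_k = 5396/329
k=5  a_k=2  p_k/q_k = 13449/820
→ (13449, 820).  Check: 13449²=180875601, 269·820²=180875600, difference 1.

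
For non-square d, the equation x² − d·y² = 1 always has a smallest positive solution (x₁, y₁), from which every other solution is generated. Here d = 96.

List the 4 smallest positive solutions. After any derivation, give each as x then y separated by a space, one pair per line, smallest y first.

49 5
4801 490
470449 48015
46099201 4704980

√96 = [9; 1,3,1,18, …], period ℓ=4 (even) → k=3
a_0=9:  p_0=9·1+0=9,  q_0=9·0+1=1
a_1=1:  p_1=1·9+1=10,  q_1=1·1+0=1
a_2=3:  p_2=3·10+9=39,  q_2=3·1+1=4
a_3=1:  p_3=1·39+10=49,  q_3=1·4+1=5
fundamental: x₁=49, y₁=5  (since 2401 − 96·25 = 1)
(49+5√96)^2 = 4801 + 490√96
(49+5√96)^3 = 470449 + 48015√96
(49+5√96)^4 = 46099201 + 4704980√96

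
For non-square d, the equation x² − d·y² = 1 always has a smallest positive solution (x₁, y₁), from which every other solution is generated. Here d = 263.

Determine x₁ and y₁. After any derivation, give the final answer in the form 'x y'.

139128 8579

d=263: √d = [16; 4,1,1,1,1,15,1,1,1,1,4,32] (ℓ=12, even), read p_11/q_11
a_0=16:  p_0=16·1+0=16,  q_0=16·0+1=1
…
a_2=1:  p_2=1·65+16=81,  q_2=1·4+1=5
a_3=1:  p_3=1·81+65=146,  q_3=1·5+4=9
a_4=1:  p_4=1·146+81=227,  q_4=1·9+5=14
a_5=1:  p_5=1·227+146=373,  q_5=1·14+9=23
…
a_8=1:  p_8=1·6195+5822=12017,  q_8=1·382+359=741
…
a_10=1:  p_10=1·18212+12017=30229,  q_10=1·1123+741=1864
a_11=4:  p_11=4·30229+18212=139128,  q_11=4·1864+1123=8579
(x₁, y₁) = (139128, 8579);  139128² − 263·8579² = 1 ✓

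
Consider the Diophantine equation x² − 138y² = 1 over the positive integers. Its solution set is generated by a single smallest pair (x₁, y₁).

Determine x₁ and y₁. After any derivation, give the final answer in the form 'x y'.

√138 → a₀=11, period (1,2,1,22); ℓ=4 even so k=3
a_0=11:  p_0=11·1+0=11,  q_0=11·0+1=1
a_1=1:  p_1=1·11+1=12,  q_1=1·1+0=1
a_2=2:  p_2=2·12+11=35,  q_2=2·1+1=3
a_3=1:  p_3=1·35+12=47,  q_3=1·3+1=4
→ (47, 4).  Check: 47²=2209, 138·4²=2208, difference 1.

47 4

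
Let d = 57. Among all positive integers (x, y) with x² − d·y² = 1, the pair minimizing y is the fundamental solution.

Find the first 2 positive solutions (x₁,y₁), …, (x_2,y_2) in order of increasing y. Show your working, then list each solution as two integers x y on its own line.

151 20
45601 6040

√57 → a₀=7, period (1,1,4,1,1,14); ℓ=6 even so k=5
step 0: (7, 1)  from 7·(1,0) + (0,1)
…
step 4: (83, 11)  from 1·(68,9) + (15,2)
step 5: (151, 20)  from 1·(83,11) + (68,9)
→ (151, 20).  Check: 151²=22801, 57·20²=22800, difference 1.
n=2: (151,20)∘(151,20) = (151·151+57·20·20, 151·20+20·151) = (45601,6040)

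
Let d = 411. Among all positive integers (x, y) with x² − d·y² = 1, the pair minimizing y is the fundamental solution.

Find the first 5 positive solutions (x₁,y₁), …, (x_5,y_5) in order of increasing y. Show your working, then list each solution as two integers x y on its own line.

49730 2453
4946145799 243975380
491943661118810 24265791292347
48928716529930696801 2413475601692857240
4866450145574963442708650 240044283320105789798053

√411 = [20; 3,1,1,1,19,1,1,1,3,40, …], period ℓ=10 (even) → k=9
step 0: (20, 1)  from 20·(1,0) + (0,1)
step 1: (61, 3)  from 3·(20,1) + (1,0)
step 2: (81, 4)  from 1·(61,3) + (20,1)
…
step 5: (4379, 216)  from 19·(223,11) + (142,7)
…
step 8: (13583, 670)  from 1·(8981,443) + (4602,227)
step 9: (49730, 2453)  from 3·(13583,670) + (8981,443)
fundamental: x₁=49730, y₁=2453  (since 2473072900 − 411·6017209 = 1)
k=2:  x_2 = 49730·49730+411·2453·2453 = 4946145799,  y_2 = 49730·2453+2453·49730 = 243975380
k=3:  x_3 = 49730·4946145799+411·2453·243975380 = 491943661118810,  y_3 = 49730·243975380+2453·4946145799 = 24265791292347
k=4:  x_4 = 49730·491943661118810+411·2453·24265791292347 = 48928716529930696801,  y_4 = 49730·24265791292347+2453·491943661118810 = 2413475601692857240
k=5:  x_5 = 49730·48928716529930696801+411·2453·2413475601692857240 = 4866450145574963442708650,  y_5 = 49730·2413475601692857240+2453·48928716529930696801 = 240044283320105789798053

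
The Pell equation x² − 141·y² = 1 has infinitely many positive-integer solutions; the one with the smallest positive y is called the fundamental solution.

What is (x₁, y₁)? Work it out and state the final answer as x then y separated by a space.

95 8

√141 → a₀=11, period (1,6,1,22); ℓ=4 even so k=3
k=0  a_k=11  p_k/q_k = 11/1
…
k=2  a_k=6  p_k/q_k = 83/7
k=3  a_k=1  p_k/q_k = 95/8
(x₁, y₁) = (95, 8);  95² − 141·8² = 1 ✓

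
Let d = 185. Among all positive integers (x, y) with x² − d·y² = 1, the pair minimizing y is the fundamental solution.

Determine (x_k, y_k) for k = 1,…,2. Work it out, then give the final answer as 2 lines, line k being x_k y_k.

√185 = [13; 1,1,1,1,26, …], period ℓ=5 (odd) → k=9
i=0: a=13 ⇒ p=13, q=1
i=1: a=1 ⇒ p=14, q=1
…
i=3: a=1 ⇒ p=41, q=3
…
i=8: a=1 ⇒ p=5563, q=409
i=9: a=1 ⇒ p=9249, q=680
(x₁, y₁) = (9249, 680);  9249² − 185·680² = 1 ✓
n=2: (9249,680)∘(9249,680) = (9249·9249+185·680·680, 9249·680+680·9249) = (171088001,12578640)

9249 680
171088001 12578640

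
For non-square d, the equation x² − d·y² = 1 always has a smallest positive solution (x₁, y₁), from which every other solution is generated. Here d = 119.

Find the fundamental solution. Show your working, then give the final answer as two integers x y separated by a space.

√119 = [10; 1,9,1,20, …], period ℓ=4 (even) → k=3
a_0=10:  p_0=10·1+0=10,  q_0=10·0+1=1
a_1=1:  p_1=1·10+1=11,  q_1=1·1+0=1
a_2=9:  p_2=9·11+10=109,  q_2=9·1+1=10
a_3=1:  p_3=1·109+11=120,  q_3=1·10+1=11
(x₁, y₁) = (120, 11);  120² − 119·11² = 1 ✓

120 11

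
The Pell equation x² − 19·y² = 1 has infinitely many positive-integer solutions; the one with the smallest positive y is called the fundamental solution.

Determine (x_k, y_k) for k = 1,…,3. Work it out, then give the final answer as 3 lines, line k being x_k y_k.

170 39
57799 13260
19651490 4508361

d=19: √d = [4; 2,1,3,1,2,8] (ℓ=6, even), read p_5/q_5
i=0: a=4 ⇒ p=4, q=1
i=1: a=2 ⇒ p=9, q=2
i=2: a=1 ⇒ p=13, q=3
i=3: a=3 ⇒ p=48, q=11
i=4: a=1 ⇒ p=61, q=14
i=5: a=2 ⇒ p=170, q=39
(x₁, y₁) = (170, 39);  170² − 19·39² = 1 ✓
k=2:  x_2 = 170·170+19·39·39 = 57799,  y_2 = 170·39+39·170 = 13260
k=3:  x_3 = 170·57799+19·39·13260 = 19651490,  y_3 = 170·13260+39·57799 = 4508361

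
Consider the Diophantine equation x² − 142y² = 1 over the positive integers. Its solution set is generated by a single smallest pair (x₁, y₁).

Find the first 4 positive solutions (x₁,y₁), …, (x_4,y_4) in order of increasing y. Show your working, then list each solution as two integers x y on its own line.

[11; 1,10,1,22] for √142; ℓ=4 ⇒ convergent index 3
k=0  a_k=11  p_k/q_k = 11/1
k=1  a_k=1  p_k/q_k = 12/1
k=2  a_k=10  p_k/q_k = 131/11
k=3  a_k=1  p_k/q_k = 143/12
(x₁, y₁) = (143, 12);  143² − 142·12² = 1 ✓
(143+12√142)^2 = 40897 + 3432√142
(143+12√142)^3 = 11696399 + 981540√142
(143+12√142)^4 = 3345129217 + 280717008√142

143 12
40897 3432
11696399 981540
3345129217 280717008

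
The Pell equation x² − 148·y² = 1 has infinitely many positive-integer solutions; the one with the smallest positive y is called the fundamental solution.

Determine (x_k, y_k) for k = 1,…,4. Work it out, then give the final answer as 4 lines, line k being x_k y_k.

d=148: √d = [12; 6,24] (ℓ=2, even), read p_1/q_1
step 0: (12, 1)  from 12·(1,0) + (0,1)
step 1: (73, 6)  from 6·(12,1) + (1,0)
(x₁, y₁) = (73, 6);  73² − 148·6² = 1 ✓
n=2: (73,6)∘(73,6) = (73·73+148·6·6, 73·6+6·73) = (10657,876)
n=3: (10657,876)∘(73,6) = (73·10657+148·6·876, 73·876+6·10657) = (1555849,127890)
n=4: (1555849,127890)∘(73,6) = (73·1555849+148·6·127890, 73·127890+6·1555849) = (227143297,18671064)

73 6
10657 876
1555849 127890
227143297 18671064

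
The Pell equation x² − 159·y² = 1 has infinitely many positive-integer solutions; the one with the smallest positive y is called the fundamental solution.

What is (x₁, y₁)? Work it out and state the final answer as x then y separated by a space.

1324 105

√159 = [12; 1,1,1,1,3,1,1,1,1,24, …], period ℓ=10 (even) → k=9
k=0  a_k=12  p_k/q_k = 12/1
k=1  a_k=1  p_k/q_k = 13/1
k=2  a_k=1  p_k/q_k = 25/2
k=3  a_k=1  p_k/q_k = 38/3
k=4  a_k=1  p_k/q_k = 63/5
k=5  a_k=3  p_k/q_k = 227/18
k=6  a_k=1  p_k/q_k = 290/23
k=7  a_k=1  p_k/q_k = 517/41
k=8  a_k=1  p_k/q_k = 807/64
k=9  a_k=1  p_k/q_k = 1324/105
fundamental: x₁=1324, y₁=105  (since 1752976 − 159·11025 = 1)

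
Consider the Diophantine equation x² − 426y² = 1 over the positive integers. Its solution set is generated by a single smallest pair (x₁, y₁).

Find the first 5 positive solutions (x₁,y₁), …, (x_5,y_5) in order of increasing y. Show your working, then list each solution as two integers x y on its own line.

88751 4300
15753480001 763258600
2796274207048751 135479928012900
496344264283813920001 24047958181382517200
88102099596109264220968751 4268560672976279640021500

√426 = [20; 1,1,1,3,2,6,2,3,1,1,1,40, …], period ℓ=12 (even) → k=11
step 0: (20, 1)  from 20·(1,0) + (0,1)
step 1: (21, 1)  from 1·(20,1) + (1,0)
…
step 3: (62, 3)  from 1·(41,2) + (21,1)
…
step 7: (7162, 347)  from 2·(3323,161) + (516,25)
…
step 9: (31971, 1549)  from 1·(24809,1202) + (7162,347)
step 10: (56780, 2751)  from 1·(31971,1549) + (24809,1202)
step 11: (88751, 4300)  from 1·(56780,2751) + (31971,1549)
fundamental: x₁=88751, y₁=4300  (since 7876740001 − 426·18490000 = 1)
n=2: (88751,4300)∘(88751,4300) = (88751·88751+426·4300·4300, 88751·4300+4300·88751) = (15753480001,763258600)
n=3: (15753480001,763258600)∘(88751,4300) = (88751·15753480001+426·4300·763258600, 88751·763258600+4300·15753480001) = (2796274207048751,135479928012900)
n=4: (2796274207048751,135479928012900)∘(88751,4300) = (88751·2796274207048751+426·4300·135479928012900, 88751·135479928012900+4300·2796274207048751) = (496344264283813920001,24047958181382517200)
n=5: (496344264283813920001,24047958181382517200)∘(88751,4300) = (88751·496344264283813920001+426·4300·24047958181382517200, 88751·24047958181382517200+4300·496344264283813920001) = (88102099596109264220968751,4268560672976279640021500)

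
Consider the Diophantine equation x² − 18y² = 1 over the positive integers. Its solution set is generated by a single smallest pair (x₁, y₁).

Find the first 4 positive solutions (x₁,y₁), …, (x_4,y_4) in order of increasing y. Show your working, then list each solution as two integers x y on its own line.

d=18: √d = [4; 4,8] (ℓ=2, even), read p_1/q_1
k=0  a_k=4  p_k/q_k = 4/1
k=1  a_k=4  p_k/q_k = 17/4
(x₁, y₁) = (17, 4);  17² − 18·4² = 1 ✓
n=2: (17,4)∘(17,4) = (17·17+18·4·4, 17·4+4·17) = (577,136)
n=3: (577,136)∘(17,4) = (17·577+18·4·136, 17·136+4·577) = (19601,4620)
n=4: (19601,4620)∘(17,4) = (17·19601+18·4·4620, 17·4620+4·19601) = (665857,156944)

17 4
577 136
19601 4620
665857 156944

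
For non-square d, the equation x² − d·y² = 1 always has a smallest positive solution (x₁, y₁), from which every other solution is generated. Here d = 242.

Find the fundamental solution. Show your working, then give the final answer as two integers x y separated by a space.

19601 1260

d=242: √d = [15; 1,1,3,1,14,1,3,1,1,30] (ℓ=10, even), read p_9/q_9
step 0: (15, 1)  from 15·(1,0) + (0,1)
step 1: (16, 1)  from 1·(15,1) + (1,0)
…
step 6: (2209, 142)  from 1·(2069,133) + (140,9)
…
step 8: (10905, 701)  from 1·(8696,559) + (2209,142)
step 9: (19601, 1260)  from 1·(10905,701) + (8696,559)
fundamental: x₁=19601, y₁=1260  (since 384199201 − 242·1587600 = 1)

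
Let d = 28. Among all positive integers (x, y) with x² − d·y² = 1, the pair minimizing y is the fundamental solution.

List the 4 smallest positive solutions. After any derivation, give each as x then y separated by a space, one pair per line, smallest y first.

√28 = [5; 3,2,3,10, …], period ℓ=4 (even) → k=3
step 0: (5, 1)  from 5·(1,0) + (0,1)
step 1: (16, 3)  from 3·(5,1) + (1,0)
step 2: (37, 7)  from 2·(16,3) + (5,1)
step 3: (127, 24)  from 3·(37,7) + (16,3)
fundamental: x₁=127, y₁=24  (since 16129 − 28·576 = 1)
(127+24√28)^2 = 32257 + 6096√28
(127+24√28)^3 = 8193151 + 1548360√28
(127+24√28)^4 = 2081028097 + 393277344√28

127 24
32257 6096
8193151 1548360
2081028097 393277344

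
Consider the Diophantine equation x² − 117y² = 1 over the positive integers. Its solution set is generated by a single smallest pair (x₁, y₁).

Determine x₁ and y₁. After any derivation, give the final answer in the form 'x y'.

d=117: √d = [10; 1,4,2,4,1,20] (ℓ=6, even), read p_5/q_5
a_0=10:  p_0=10·1+0=10,  q_0=10·0+1=1
a_1=1:  p_1=1·10+1=11,  q_1=1·1+0=1
…
a_3=2:  p_3=2·54+11=119,  q_3=2·5+1=11
a_4=4:  p_4=4·119+54=530,  q_4=4·11+5=49
a_5=1:  p_5=1·530+119=649,  q_5=1·49+11=60
→ (649, 60).  Check: 649²=421201, 117·60²=421200, difference 1.

649 60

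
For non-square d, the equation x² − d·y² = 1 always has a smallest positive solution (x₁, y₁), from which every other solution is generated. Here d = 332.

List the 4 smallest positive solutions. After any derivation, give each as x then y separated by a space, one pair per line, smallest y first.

13447 738
361643617 19847772
9726043422151 533785979430
261572211433685377 14355640110942648

d=332: √d = [18; 4,1,1,8,1,1,4,36] (ℓ=8, even), read p_7/q_7
step 0: (18, 1)  from 18·(1,0) + (0,1)
…
step 2: (91, 5)  from 1·(73,4) + (18,1)
step 3: (164, 9)  from 1·(91,5) + (73,4)
step 4: (1403, 77)  from 8·(164,9) + (91,5)
step 5: (1567, 86)  from 1·(1403,77) + (164,9)
step 6: (2970, 163)  from 1·(1567,86) + (1403,77)
step 7: (13447, 738)  from 4·(2970,163) + (1567,86)
(x₁, y₁) = (13447, 738);  13447² − 332·738² = 1 ✓
(13447+738√332)^2 = 361643617 + 19847772√332
(13447+738√332)^3 = 9726043422151 + 533785979430√332
(13447+738√332)^4 = 261572211433685377 + 14355640110942648√332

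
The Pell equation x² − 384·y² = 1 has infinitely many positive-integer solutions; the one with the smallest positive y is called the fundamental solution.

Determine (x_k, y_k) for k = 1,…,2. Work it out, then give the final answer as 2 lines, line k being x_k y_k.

[19; 1,1,2,9,2,1,1,38] for √384; ℓ=8 ⇒ convergent index 7
i=0: a=19 ⇒ p=19, q=1
i=1: a=1 ⇒ p=20, q=1
i=2: a=1 ⇒ p=39, q=2
…
i=6: a=1 ⇒ p=2861, q=146
i=7: a=1 ⇒ p=4801, q=245
→ (4801, 245).  Check: 4801²=23049601, 384·245²=23049600, difference 1.
(x_2, y_2) = (4801·4801 + 384·245·245, 4801·245 + 245·4801) = (46099201, 2352490)

4801 245
46099201 2352490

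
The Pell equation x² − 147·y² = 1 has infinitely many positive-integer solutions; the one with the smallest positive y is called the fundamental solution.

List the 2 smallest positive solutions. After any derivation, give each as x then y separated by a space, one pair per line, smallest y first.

[12; 8,24] for √147; ℓ=2 ⇒ convergent index 1
i=0: a=12 ⇒ p=12, q=1
i=1: a=8 ⇒ p=97, q=8
fundamental: x₁=97, y₁=8  (since 9409 − 147·64 = 1)
k=2:  x_2 = 97·97+147·8·8 = 18817,  y_2 = 97·8+8·97 = 1552

97 8
18817 1552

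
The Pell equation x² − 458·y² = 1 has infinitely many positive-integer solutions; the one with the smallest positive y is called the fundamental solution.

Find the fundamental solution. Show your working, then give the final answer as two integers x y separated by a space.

22899 1070

√458 = [21; 2,2,42, …], period ℓ=3 (odd) → k=5
a_0=21:  p_0=21·1+0=21,  q_0=21·0+1=1
a_1=2:  p_1=2·21+1=43,  q_1=2·1+0=2
a_2=2:  p_2=2·43+21=107,  q_2=2·2+1=5
a_3=42:  p_3=42·107+43=4537,  q_3=42·5+2=212
a_4=2:  p_4=2·4537+107=9181,  q_4=2·212+5=429
a_5=2:  p_5=2·9181+4537=22899,  q_5=2·429+212=1070
(x₁, y₁) = (22899, 1070);  22899² − 458·1070² = 1 ✓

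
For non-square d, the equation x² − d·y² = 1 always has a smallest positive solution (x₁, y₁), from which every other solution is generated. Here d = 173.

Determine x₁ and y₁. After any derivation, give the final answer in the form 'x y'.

[13; 6,1,1,6,26] for √173; ℓ=5 ⇒ convergent index 9
a_0=13:  p_0=13·1+0=13,  q_0=13·0+1=1
…
a_4=6:  p_4=6·171+92=1118,  q_4=6·13+7=85
…
a_7=1:  p_7=1·176552+29239=205791,  q_7=1·13423+2223=15646
a_8=1:  p_8=1·205791+176552=382343,  q_8=1·15646+13423=29069
a_9=6:  p_9=6·382343+205791=2499849,  q_9=6·29069+15646=190060
(x₁, y₁) = (2499849, 190060);  2499849² − 173·190060² = 1 ✓

2499849 190060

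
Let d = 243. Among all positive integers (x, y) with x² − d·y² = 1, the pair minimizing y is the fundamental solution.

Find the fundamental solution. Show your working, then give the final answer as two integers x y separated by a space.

√243 → a₀=15, period (1,1,2,3,15,3,2,1,1,30); ℓ=10 even so k=9
k=0  a_k=15  p_k/q_k = 15/1
…
k=8  a_k=1  p_k/q_k = 41325/2651
k=9  a_k=1  p_k/q_k = 70226/4505
(x₁, y₁) = (70226, 4505);  70226² − 243·4505² = 1 ✓

70226 4505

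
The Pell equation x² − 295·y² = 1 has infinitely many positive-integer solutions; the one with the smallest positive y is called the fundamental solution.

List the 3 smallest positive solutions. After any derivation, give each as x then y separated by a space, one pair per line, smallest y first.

d=295: √d = [17; 5,1,2,3,2,6,2,3,2,1,5,34] (ℓ=12, even), read p_11/q_11
i=0: a=17 ⇒ p=17, q=1
i=1: a=5 ⇒ p=86, q=5
…
i=3: a=2 ⇒ p=292, q=17
…
i=10: a=1 ⇒ p=355517, q=20699
i=11: a=5 ⇒ p=2024999, q=117900
(x₁, y₁) = (2024999, 117900);  2024999² − 295·117900² = 1 ✓
(2024999+117900√295)^2 = 8201241900001 + 477494764200√295
(2024999+117900√295)^3 = 33215013292518224999 + 1933852840020353700√295

2024999 117900
8201241900001 477494764200
33215013292518224999 1933852840020353700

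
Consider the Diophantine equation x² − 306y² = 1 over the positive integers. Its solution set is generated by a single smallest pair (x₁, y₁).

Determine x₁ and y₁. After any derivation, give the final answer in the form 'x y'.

35 2

d=306: √d = [17; 2,34] (ℓ=2, even), read p_1/q_1
a_0=17:  p_0=17·1+0=17,  q_0=17·0+1=1
a_1=2:  p_1=2·17+1=35,  q_1=2·1+0=2
fundamental: x₁=35, y₁=2  (since 1225 − 306·4 = 1)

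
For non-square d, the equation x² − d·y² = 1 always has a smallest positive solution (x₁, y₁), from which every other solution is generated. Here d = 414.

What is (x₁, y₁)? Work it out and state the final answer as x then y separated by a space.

24335 1196

d=414: √d = [20; 2,1,7,2,7,1,2,40] (ℓ=8, even), read p_7/q_7
a_0=20:  p_0=20·1+0=20,  q_0=20·0+1=1
a_1=2:  p_1=2·20+1=41,  q_1=2·1+0=2
a_2=1:  p_2=1·41+20=61,  q_2=1·2+1=3
…
a_5=7:  p_5=7·997+468=7447,  q_5=7·49+23=366
a_6=1:  p_6=1·7447+997=8444,  q_6=1·366+49=415
a_7=2:  p_7=2·8444+7447=24335,  q_7=2·415+366=1196
(x₁, y₁) = (24335, 1196);  24335² − 414·1196² = 1 ✓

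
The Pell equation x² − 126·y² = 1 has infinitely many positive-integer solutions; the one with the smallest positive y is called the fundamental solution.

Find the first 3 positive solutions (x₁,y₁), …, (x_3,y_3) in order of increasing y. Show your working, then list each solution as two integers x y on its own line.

d=126: √d = [11; 4,2,4,22] (ℓ=4, even), read p_3/q_3
step 0: (11, 1)  from 11·(1,0) + (0,1)
step 1: (45, 4)  from 4·(11,1) + (1,0)
step 2: (101, 9)  from 2·(45,4) + (11,1)
step 3: (449, 40)  from 4·(101,9) + (45,4)
(x₁, y₁) = (449, 40);  449² − 126·40² = 1 ✓
(449+40√126)^2 = 403201 + 35920√126
(449+40√126)^3 = 362074049 + 32256120√126

449 40
403201 35920
362074049 32256120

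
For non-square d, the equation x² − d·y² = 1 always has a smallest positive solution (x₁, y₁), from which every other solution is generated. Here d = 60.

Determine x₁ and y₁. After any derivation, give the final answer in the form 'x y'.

[7; 1,2,1,14] for √60; ℓ=4 ⇒ convergent index 3
k=0  a_k=7  p_k/q_k = 7/1
k=1  a_k=1  p_k/q_k = 8/1
k=2  a_k=2  p_k/q_k = 23/3
k=3  a_k=1  p_k/q_k = 31/4
fundamental: x₁=31, y₁=4  (since 961 − 60·16 = 1)

31 4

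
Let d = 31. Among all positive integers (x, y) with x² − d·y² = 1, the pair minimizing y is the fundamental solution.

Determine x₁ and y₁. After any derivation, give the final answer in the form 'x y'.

[5; 1,1,3,5,3,1,1,10] for √31; ℓ=8 ⇒ convergent index 7
i=0: a=5 ⇒ p=5, q=1
i=1: a=1 ⇒ p=6, q=1
i=2: a=1 ⇒ p=11, q=2
i=3: a=3 ⇒ p=39, q=7
i=4: a=5 ⇒ p=206, q=37
i=5: a=3 ⇒ p=657, q=118
i=6: a=1 ⇒ p=863, q=155
i=7: a=1 ⇒ p=1520, q=273
(x₁, y₁) = (1520, 273);  1520² − 31·273² = 1 ✓

1520 273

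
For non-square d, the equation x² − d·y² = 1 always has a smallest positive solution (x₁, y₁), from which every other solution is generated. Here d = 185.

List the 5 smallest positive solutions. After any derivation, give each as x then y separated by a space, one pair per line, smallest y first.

d=185: √d = [13; 1,1,1,1,26] (ℓ=5, odd), read p_9/q_9
a_0=13:  p_0=13·1+0=13,  q_0=13·0+1=1
a_1=1:  p_1=1·13+1=14,  q_1=1·1+0=1
…
a_3=1:  p_3=1·27+14=41,  q_3=1·2+1=3
a_4=1:  p_4=1·41+27=68,  q_4=1·3+2=5
…
a_8=1:  p_8=1·3686+1877=5563,  q_8=1·271+138=409
a_9=1:  p_9=1·5563+3686=9249,  q_9=1·409+271=680
fundamental: x₁=9249, y₁=680  (since 85544001 − 185·462400 = 1)
(x_2, y_2) = (9249·9249 + 185·680·680, 9249·680 + 680·9249) = (171088001, 12578640)
(x_3, y_3) = (9249·171088001 + 185·680·12578640, 9249·12578640 + 680·171088001) = (3164785833249, 232679682040)
(x_4, y_4) = (9249·3164785833249 + 185·680·232679682040, 9249·232679682040 + 680·3164785833249) = (58542208172352001, 4304108745797280)
(x_5, y_5) = (9249·58542208172352001 + 185·680·4304108745797280, 9249·4304108745797280 + 680·58542208172352001) = (1082913763607381481249, 79617403347078403400)

9249 680
171088001 12578640
3164785833249 232679682040
58542208172352001 4304108745797280
1082913763607381481249 79617403347078403400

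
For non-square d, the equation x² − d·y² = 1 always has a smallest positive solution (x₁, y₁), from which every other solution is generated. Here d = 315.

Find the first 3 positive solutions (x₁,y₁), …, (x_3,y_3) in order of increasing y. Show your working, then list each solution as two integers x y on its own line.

d=315: √d = [17; 1,2,1,34] (ℓ=4, even), read p_3/q_3
step 0: (17, 1)  from 17·(1,0) + (0,1)
…
step 2: (53, 3)  from 2·(18,1) + (17,1)
step 3: (71, 4)  from 1·(53,3) + (18,1)
fundamental: x₁=71, y₁=4  (since 5041 − 315·16 = 1)
(x_2, y_2) = (71·71 + 315·4·4, 71·4 + 4·71) = (10081, 568)
(x_3, y_3) = (71·10081 + 315·4·568, 71·568 + 4·10081) = (1431431, 80652)

71 4
10081 568
1431431 80652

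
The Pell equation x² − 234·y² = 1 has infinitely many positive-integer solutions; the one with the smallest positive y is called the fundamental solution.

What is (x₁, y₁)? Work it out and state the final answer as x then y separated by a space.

d=234: √d = [15; 3,2,1,2,1,2,3,30] (ℓ=8, even), read p_7/q_7
step 0: (15, 1)  from 15·(1,0) + (0,1)
step 1: (46, 3)  from 3·(15,1) + (1,0)
…
step 5: (566, 37)  from 1·(413,27) + (153,10)
step 6: (1545, 101)  from 2·(566,37) + (413,27)
step 7: (5201, 340)  from 3·(1545,101) + (566,37)
(x₁, y₁) = (5201, 340);  5201² − 234·340² = 1 ✓

5201 340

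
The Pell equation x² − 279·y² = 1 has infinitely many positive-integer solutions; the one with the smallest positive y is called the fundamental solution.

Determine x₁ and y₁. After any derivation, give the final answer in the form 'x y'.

1520 91

d=279: √d = [16; 1,2,2,1,2,2,1,32] (ℓ=8, even), read p_7/q_7
step 0: (16, 1)  from 16·(1,0) + (0,1)
…
step 3: (117, 7)  from 2·(50,3) + (17,1)
…
step 6: (1069, 64)  from 2·(451,27) + (167,10)
step 7: (1520, 91)  from 1·(1069,64) + (451,27)
fundamental: x₁=1520, y₁=91  (since 2310400 − 279·8281 = 1)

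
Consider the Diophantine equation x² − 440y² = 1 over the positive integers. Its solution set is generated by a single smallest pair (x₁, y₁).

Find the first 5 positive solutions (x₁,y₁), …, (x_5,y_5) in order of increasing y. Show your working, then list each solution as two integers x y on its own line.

√440 → a₀=20, period (1,40); ℓ=2 even so k=1
step 0: (20, 1)  from 20·(1,0) + (0,1)
step 1: (21, 1)  from 1·(20,1) + (1,0)
→ (21, 1).  Check: 21²=441, 440·1²=440, difference 1.
(x_2, y_2) = (21·21 + 440·1·1, 21·1 + 1·21) = (881, 42)
(x_3, y_3) = (21·881 + 440·1·42, 21·42 + 1·881) = (36981, 1763)
(x_4, y_4) = (21·36981 + 440·1·1763, 21·1763 + 1·36981) = (1552321, 74004)
(x_5, y_5) = (21·1552321 + 440·1·74004, 21·74004 + 1·1552321) = (65160501, 3106405)

21 1
881 42
36981 1763
1552321 74004
65160501 3106405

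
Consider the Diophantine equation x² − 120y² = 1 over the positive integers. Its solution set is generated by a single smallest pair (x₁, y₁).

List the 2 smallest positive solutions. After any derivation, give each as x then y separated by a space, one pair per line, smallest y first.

11 1
241 22

d=120: √d = [10; 1,20] (ℓ=2, even), read p_1/q_1
k=0  a_k=10  p_k/q_k = 10/1
k=1  a_k=1  p_k/q_k = 11/1
fundamental: x₁=11, y₁=1  (since 121 − 120·1 = 1)
k=2:  x_2 = 11·11+120·1·1 = 241,  y_2 = 11·1+1·11 = 22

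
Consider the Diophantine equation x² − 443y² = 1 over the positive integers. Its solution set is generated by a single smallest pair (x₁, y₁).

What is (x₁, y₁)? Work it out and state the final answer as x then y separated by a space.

442 21

d=443: √d = [21; 21,42] (ℓ=2, even), read p_1/q_1
step 0: (21, 1)  from 21·(1,0) + (0,1)
step 1: (442, 21)  from 21·(21,1) + (1,0)
fundamental: x₁=442, y₁=21  (since 195364 − 443·441 = 1)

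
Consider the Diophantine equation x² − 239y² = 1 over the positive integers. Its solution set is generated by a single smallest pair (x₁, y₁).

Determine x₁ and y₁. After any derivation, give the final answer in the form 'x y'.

6195120 400729

√239 = [15; 2,5,1,2,4,15,4,2,1,5,2,30, …], period ℓ=12 (even) → k=11
k=0  a_k=15  p_k/q_k = 15/1
k=1  a_k=2  p_k/q_k = 31/2
k=2  a_k=5  p_k/q_k = 170/11
k=3  a_k=1  p_k/q_k = 201/13
k=4  a_k=2  p_k/q_k = 572/37
k=5  a_k=4  p_k/q_k = 2489/161
k=6  a_k=15  p_k/q_k = 37907/2452
k=7  a_k=4  p_k/q_k = 154117/9969
k=8  a_k=2  p_k/q_k = 346141/22390
k=9  a_k=1  p_k/q_k = 500258/32359
k=10  a_k=5  p_k/q_k = 2847431/184185
k=11  a_k=2  p_k/q_k = 6195120/400729
fundamental: x₁=6195120, y₁=400729  (since 38379511814400 − 239·160583731441 = 1)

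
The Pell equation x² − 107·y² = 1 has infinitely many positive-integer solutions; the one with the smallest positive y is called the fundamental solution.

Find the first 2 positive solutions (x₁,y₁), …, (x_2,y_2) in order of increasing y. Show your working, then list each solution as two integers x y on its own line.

√107 = [10; 2,1,9,1,2,20, …], period ℓ=6 (even) → k=5
k=0  a_k=10  p_k/q_k = 10/1
k=1  a_k=2  p_k/q_k = 21/2
…
k=3  a_k=9  p_k/q_k = 300/29
k=4  a_k=1  p_k/q_k = 331/32
k=5  a_k=2  p_k/q_k = 962/93
fundamental: x₁=962, y₁=93  (since 925444 − 107·8649 = 1)
(x_2, y_2) = (962·962 + 107·93·93, 962·93 + 93·962) = (1850887, 178932)

962 93
1850887 178932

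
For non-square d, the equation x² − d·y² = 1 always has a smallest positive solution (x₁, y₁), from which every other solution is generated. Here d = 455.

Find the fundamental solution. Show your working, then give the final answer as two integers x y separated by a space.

√455 → a₀=21, period (3,42); ℓ=2 even so k=1
i=0: a=21 ⇒ p=21, q=1
i=1: a=3 ⇒ p=64, q=3
→ (64, 3).  Check: 64²=4096, 455·3²=4095, difference 1.

64 3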